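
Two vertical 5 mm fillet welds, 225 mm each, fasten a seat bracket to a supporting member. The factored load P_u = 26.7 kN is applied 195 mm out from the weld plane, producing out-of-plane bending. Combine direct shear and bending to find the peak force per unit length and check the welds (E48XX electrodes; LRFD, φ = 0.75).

f_max ≈ 314 N/mm; adequate

E48XX → F_EXX = 480 MPa.
L_w = 2 × 225 = 450 mm; section modulus (unit throat) S = 2 × L²/6 = 16880 mm².
Direct shear f_v = P/L_w = 26.7×10³/450 = 59.33 N/mm.
Moment M = P × e = 26.7×10³ × 195 = 5206500 N·mm; bending f_b = M/S = 308.5 N/mm.
f_max = √(f_v² + f_b²) = √(59.33² + 308.5²) = 314.2 N/mm.
φr_n = 0.75 × 0.6 × 480 × (0.707 × 5) = 763.6 N/mm → adequate.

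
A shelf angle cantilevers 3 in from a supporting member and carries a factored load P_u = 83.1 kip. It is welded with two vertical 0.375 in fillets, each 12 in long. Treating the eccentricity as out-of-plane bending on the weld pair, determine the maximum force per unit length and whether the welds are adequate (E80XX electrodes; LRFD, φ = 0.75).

E80XX → F_EXX = 80 ksi.
L_w = 2 × 12 = 24 in; section modulus (unit throat) S = 2 × L²/6 = 48 in².
Direct shear f_v = P/L_w = 83.1/24 = 3.462 kip/in.
Moment M = P × e = 83.1 × 3 = 249.3 kip·in; bending f_b = M/S = 5.194 kip/in.
f_max = √(f_v² + f_b²) = √(3.462² + 5.194²) = 6.242 kip/in.
φr_n = 0.75 × 0.6 × 80 × (0.707 × 0.375) = 9.544 kip/in → adequate.

f_max ≈ 6.24 kip/in; adequate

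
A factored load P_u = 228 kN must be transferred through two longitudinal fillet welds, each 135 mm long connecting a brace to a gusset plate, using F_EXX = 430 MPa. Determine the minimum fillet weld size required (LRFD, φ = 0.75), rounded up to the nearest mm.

w = 7 mm

Total weld length L = 270 mm.
Required throat t_e = P_u / (φ × 0.6 F_EXX × L) = 228 / (0.75 × 0.6 × 430 × 270 × 10⁻³) = 4.364 mm.
Required leg w = t_e / 0.707 = 6.173 mm → use 7 mm.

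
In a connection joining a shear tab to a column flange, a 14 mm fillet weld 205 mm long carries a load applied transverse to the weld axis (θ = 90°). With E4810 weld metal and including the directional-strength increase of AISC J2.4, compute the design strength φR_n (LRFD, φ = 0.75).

φR_n ≈ 657 kN

E48XX → F_EXX = 480 MPa.
t_e = 0.707 × 14 = 9.898 mm; A_we = 9.898 × 205 = 2029 mm².
Directional factor: 1.0 + 0.5 sin^1.5(90°) = 1.5.
F_nw = 0.6 × 480 × 1.5 = 432 MPa.
φR_n = 0.75 × 432 × 2029 × 10⁻³ = 657.4 kN.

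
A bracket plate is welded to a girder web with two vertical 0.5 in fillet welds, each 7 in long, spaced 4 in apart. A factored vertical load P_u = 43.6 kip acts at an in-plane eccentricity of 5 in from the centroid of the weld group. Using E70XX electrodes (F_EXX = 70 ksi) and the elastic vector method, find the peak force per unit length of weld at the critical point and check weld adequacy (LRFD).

Total weld length L_w = 14 in. Treat welds as unit-width lines.
Polar moment about centroid: J = 2[d³/12 + d(b/2)²] = 2[7³/12 + 7×2²] = 113.2 in³.
Direct shear f_v = P/L_w = 43.6 / 14 = 3.114 kip/in (vertical).
Torsion M = P·e = 43.6 × 5 = 218 kip·in.
Critical point at (x, y) = (2, 3.5) from centroid. f_tx = M·y/J = 6.742 kip/in; f_ty = M·x/J = 3.853 kip/in.
Resultant f_max = √[f_tx² + (f_v + f_ty)²] = √[6.742² + (3.114 + 3.853)²] = 9.695 kip/in.
Capacity per unit length: φr_n = 0.75 × 0.6 × 70 × (0.707 × 0.5) = 11.14 kip/in.
9.695 ≤ 11.14 → adequate.

f_max ≈ 9.7 kip/in; adequate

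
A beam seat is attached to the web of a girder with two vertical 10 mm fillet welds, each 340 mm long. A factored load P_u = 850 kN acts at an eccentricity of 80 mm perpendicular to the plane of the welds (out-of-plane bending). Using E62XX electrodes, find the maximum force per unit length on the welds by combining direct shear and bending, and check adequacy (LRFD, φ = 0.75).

E62XX → F_EXX = 620 MPa.
L_w = 2 × 340 = 680 mm; section modulus (unit throat) S = 2 × L²/6 = 38530 mm².
Direct shear f_v = P/L_w = 850×10³/680 = 1250 N/mm.
Moment M = P × e = 850×10³ × 80 = 68000000 N·mm; bending f_b = M/S = 1765 N/mm.
f_max = √(f_v² + f_b²) = √(1250² + 1765²) = 2163 N/mm.
φr_n = 0.75 × 0.6 × 620 × (0.707 × 10) = 1973 N/mm → NOT adequate.

f_max ≈ 2160 N/mm; NOT adequate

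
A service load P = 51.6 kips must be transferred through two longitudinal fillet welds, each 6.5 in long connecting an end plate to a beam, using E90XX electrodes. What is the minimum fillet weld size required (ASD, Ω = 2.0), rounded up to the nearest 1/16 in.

E90XX → F_EXX = 90 ksi.
Total weld length L = 13 in.
Required throat t_e = P × Ω / (0.6 F_EXX × L) = 51.6 × 2.0 / (0.6 × 90 × 13) = 0.147 in.
Required leg w = t_e / 0.707 = 0.2079 in → use 1/4 in.

w = 1/4 in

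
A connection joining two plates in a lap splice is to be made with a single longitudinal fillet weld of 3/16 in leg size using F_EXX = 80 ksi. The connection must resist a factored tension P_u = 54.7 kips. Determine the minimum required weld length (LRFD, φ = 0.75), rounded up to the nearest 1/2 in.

Throat t_e = 0.707 × 0.1875 = 0.1326 in.
φr_n = 0.75 × 0.6 × 80 × 0.1326 = 4.772 kips/in.
L_req = P_u / φr_n = 54.7 / 4.772 = 11.46 in total.
Round up → use L = 11.5 in.

L = 11.5 in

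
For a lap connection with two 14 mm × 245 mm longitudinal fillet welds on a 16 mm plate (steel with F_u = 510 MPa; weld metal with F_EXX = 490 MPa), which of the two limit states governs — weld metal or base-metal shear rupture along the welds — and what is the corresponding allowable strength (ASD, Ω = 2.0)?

t_e = 0.707 × 14 = 9.898 mm; L = 490 mm.
Weld metal: R_n/Ω = (1/2.0) × 0.6 × 490 × 9.898 × 490 × 10⁻³ = 713 kN.
Base metal (shear rupture): R_n/Ω = (1/2.0) × 0.6 × 510 × 16 × 490 × 10⁻³ = 1200 kN.
Governing: weld metal.

R_n/Ω ≈ 713 kN (weld metal governs)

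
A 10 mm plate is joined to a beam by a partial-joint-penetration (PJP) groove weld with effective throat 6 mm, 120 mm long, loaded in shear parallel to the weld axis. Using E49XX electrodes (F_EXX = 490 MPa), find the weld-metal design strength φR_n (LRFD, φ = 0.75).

φR_n ≈ 159 kN

Effective throat (given) t_e = 6 mm.
A_we = 6 × 120 = 720 mm².
F_nw = 0.6 F_EXX = 294 MPa.
φR_n = 0.75 × 294 × 720 × 10⁻³ = 158.8 kN.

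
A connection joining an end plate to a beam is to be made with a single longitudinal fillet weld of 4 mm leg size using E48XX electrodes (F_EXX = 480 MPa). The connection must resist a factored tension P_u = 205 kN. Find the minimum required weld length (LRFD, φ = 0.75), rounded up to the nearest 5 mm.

Throat t_e = 0.707 × 4 = 2.828 mm.
φr_n = 0.75 × 0.6 × 480 × 2.828 × 10⁻³ = 0.6108 kN/mm.
L_req = P_u / φr_n = 205 / 0.6108 = 335.6 mm total.
Round up → use L = 340 mm.

L = 340 mm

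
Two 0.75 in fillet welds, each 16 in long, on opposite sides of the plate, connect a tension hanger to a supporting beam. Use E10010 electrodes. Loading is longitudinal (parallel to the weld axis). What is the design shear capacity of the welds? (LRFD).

E100XX → F_EXX = 100 ksi.
Effective throat t_e = 0.707 × 0.75 = 0.5302 in.
Total length L = 32 in; A_we = 0.5302 × 32 = 16.97 in².
F_nw = 0.6 F_EXX = 0.6 × 100 = 60 ksi.
φR_n = 0.75 × 60 × 16.97 = 763.6 kips.

φR_n ≈ 764 kips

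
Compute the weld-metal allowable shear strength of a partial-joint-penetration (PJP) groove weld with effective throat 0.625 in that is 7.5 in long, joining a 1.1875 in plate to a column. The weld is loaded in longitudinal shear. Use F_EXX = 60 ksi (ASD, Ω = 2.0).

Effective throat (given) t_e = 0.625 in.
A_we = 0.625 × 7.5 = 4.688 in².
F_nw = 0.6 F_EXX = 36 ksi.
R_n/Ω = (36 × 4.688) / 2.0 = 84.38 kips.

R_n/Ω ≈ 84.4 kips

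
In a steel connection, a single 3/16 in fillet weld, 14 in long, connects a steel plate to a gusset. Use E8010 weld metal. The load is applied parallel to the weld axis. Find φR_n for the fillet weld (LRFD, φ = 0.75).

E80XX → F_EXX = 80 ksi.
Effective throat t_e = 0.707 × 0.1875 = 0.1326 in.
Total length L = 14 in; A_we = 0.1326 × 14 = 1.856 in².
F_nw = 0.6 F_EXX = 0.6 × 80 = 48 ksi.
φR_n = 0.75 × 48 × 1.856 = 66.81 kips.

φR_n ≈ 66.8 kips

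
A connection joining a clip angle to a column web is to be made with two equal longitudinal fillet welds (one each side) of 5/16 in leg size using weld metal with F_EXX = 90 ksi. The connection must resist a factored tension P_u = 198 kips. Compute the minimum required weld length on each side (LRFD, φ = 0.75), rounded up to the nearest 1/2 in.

Throat t_e = 0.707 × 0.3125 = 0.2209 in.
φr_n = 0.75 × 0.6 × 90 × 0.2209 = 8.948 kips/in.
L_req = P_u / φr_n = 198 / 8.948 = 22.13 in total.
Per side: 22.13 / 2 = 11.06 in.
Round up → use L = 11.5 in on each side.

L = 11.5 in on each side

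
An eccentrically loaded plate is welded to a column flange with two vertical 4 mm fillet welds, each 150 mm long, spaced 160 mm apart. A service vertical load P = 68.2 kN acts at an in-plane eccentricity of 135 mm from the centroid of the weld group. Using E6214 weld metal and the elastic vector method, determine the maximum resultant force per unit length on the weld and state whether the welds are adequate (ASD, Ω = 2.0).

f_max ≈ 593 N/mm; NOT adequate

E62XX → F_EXX = 620 MPa.
Total weld length L_w = 300 mm. Treat welds as unit-width lines.
Polar moment about centroid: J = 2[d³/12 + d(b/2)²] = 2[150³/12 + 150×80²] = 2482000 mm³.
Direct shear f_v = P/L_w = 68.2×10³ / 300 = 227.3 N/mm (vertical).
Torsion M = P·e = 68.2×10³ × 135 = 9207000 N·mm.
Critical point at (x, y) = (80, 75) from centroid. f_tx = M·y/J = 278.2 N/mm; f_ty = M·x/J = 296.7 N/mm.
Resultant f_max = √[f_tx² + (f_v + f_ty)²] = √[278.2² + (227.3 + 296.7)²] = 593.3 N/mm.
Capacity per unit length: r_n/Ω = (1/2.0) × 0.6 × 620 × (0.707 × 4) = 526 N/mm.
593.3 > 526 → NOT adequate.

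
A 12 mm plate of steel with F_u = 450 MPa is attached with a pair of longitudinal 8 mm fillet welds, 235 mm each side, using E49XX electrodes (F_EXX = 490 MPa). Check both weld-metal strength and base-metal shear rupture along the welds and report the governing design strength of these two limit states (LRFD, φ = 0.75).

φR_n ≈ 586 kN (weld metal governs)

t_e = 0.707 × 8 = 5.656 mm; L = 470 mm.
Weld metal: φR_n = 0.75 × 0.6 × 490 × 5.656 × 470 × 10⁻³ = 586.2 kN.
Base metal (shear rupture): φR_n = 0.75 × 0.6 × 450 × 12 × 470 × 10⁻³ = 1142 kN.
Governing: weld metal.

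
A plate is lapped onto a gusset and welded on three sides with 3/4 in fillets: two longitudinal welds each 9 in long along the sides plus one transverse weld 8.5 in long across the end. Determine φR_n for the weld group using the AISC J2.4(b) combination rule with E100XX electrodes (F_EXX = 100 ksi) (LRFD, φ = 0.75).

t_e = 0.707 × 0.75 = 0.5302 in.
R_nwl = 0.6 × 100 × 0.5302 × 18 = 572.7 kips (longitudinal, 2 welds).
R_nwt = 0.6 × 100 × 0.5302 × 8.5 = 270.4 kips (transverse, base value).
(i) R_nwl + R_nwt = 843.1 kips; (ii) 0.85 R_nwl + 1.5 R_nwt = 892.4 kips.
R_n = max = 892.4 kips [governs: (ii)]; φR_n = 669.3 kips.

φR_n ≈ 669 kips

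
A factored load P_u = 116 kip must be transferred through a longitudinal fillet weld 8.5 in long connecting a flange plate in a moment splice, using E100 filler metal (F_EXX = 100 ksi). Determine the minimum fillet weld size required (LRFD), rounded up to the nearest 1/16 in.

w = 7/16 in

Total weld length L = 8.5 in.
Required throat t_e = P_u / (φ × 0.6 F_EXX × L) = 116 / (0.75 × 0.6 × 100 × 8.5) = 0.3033 in.
Required leg w = t_e / 0.707 = 0.429 in → use 7/16 in.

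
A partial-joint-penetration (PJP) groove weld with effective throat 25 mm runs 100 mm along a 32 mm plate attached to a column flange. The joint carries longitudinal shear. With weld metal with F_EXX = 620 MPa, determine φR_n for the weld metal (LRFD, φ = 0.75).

Effective throat (given) t_e = 25 mm.
A_we = 25 × 100 = 2500 mm².
F_nw = 0.6 F_EXX = 372 MPa.
φR_n = 0.75 × 372 × 2500 × 10⁻³ = 697.5 kN.

φR_n ≈ 698 kN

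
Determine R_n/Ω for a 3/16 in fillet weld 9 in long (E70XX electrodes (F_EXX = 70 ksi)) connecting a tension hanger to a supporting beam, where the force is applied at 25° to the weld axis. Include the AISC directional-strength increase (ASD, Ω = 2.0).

t_e = 0.707 × 0.1875 = 0.1326 in; A_we = 0.1326 × 9 = 1.193 in².
Directional factor: 1.0 + 0.5 sin^1.5(25°) = 1.137.
F_nw = 0.6 × 70 × 1.137 = 47.77 ksi.
R_n/Ω = (47.77 × 1.193) / 2.0 = 28.5 kip.

R_n/Ω ≈ 28.5 kip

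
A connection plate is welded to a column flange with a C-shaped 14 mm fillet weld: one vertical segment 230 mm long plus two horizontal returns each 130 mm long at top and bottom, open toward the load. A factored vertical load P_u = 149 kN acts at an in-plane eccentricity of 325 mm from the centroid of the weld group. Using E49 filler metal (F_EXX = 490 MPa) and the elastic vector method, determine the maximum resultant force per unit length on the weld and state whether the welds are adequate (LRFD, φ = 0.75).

f_max ≈ 1570 N/mm; adequate

Total weld length L_w = 490 mm. Treat welds as unit-width lines.
Centroid: x̄ = 2×130×65 / 490 = 34.49 mm from the vertical weld.
Polar moment about centroid: J = I_x + I_y = [230³/12 + 2×130×115²] + [230×34.49² + 2(130³/12 + 130×30.51²)] = 5334000 mm³.
Direct shear f_v = P/L_w = 149×10³ / 490 = 304.1 N/mm (vertical).
Torsion M = P·e = 149×10³ × 325 = 48425000 N·mm.
Critical point at (x, y) = (95.51, 115) from centroid. f_tx = M·y/J = 1044 N/mm; f_ty = M·x/J = 867.1 N/mm.
Resultant f_max = √[f_tx² + (f_v + f_ty)²] = √[1044² + (304.1 + 867.1)²] = 1569 N/mm.
Capacity per unit length: φr_n = 0.75 × 0.6 × 490 × (0.707 × 14) = 2183 N/mm.
1569 ≤ 2183 → adequate.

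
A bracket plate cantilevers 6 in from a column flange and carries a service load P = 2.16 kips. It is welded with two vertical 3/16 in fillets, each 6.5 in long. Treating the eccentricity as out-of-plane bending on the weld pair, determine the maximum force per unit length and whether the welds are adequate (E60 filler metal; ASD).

E60XX → F_EXX = 60 ksi.
L_w = 2 × 6.5 = 13 in; section modulus (unit throat) S = 2 × L²/6 = 14.08 in².
Direct shear f_v = P/L_w = 2.16/13 = 0.1662 kip/in.
Moment M = P × e = 2.16 × 6 = 12.96 kip·in; bending f_b = M/S = 0.9202 kip/in.
f_max = √(f_v² + f_b²) = √(0.1662² + 0.9202²) = 0.9351 kip/in.
r_n/Ω = (1/2.0) × 0.6 × 60 × (0.707 × 0.1875) = 2.386 kip/in → adequate.

f_max ≈ 0.935 kip/in; adequate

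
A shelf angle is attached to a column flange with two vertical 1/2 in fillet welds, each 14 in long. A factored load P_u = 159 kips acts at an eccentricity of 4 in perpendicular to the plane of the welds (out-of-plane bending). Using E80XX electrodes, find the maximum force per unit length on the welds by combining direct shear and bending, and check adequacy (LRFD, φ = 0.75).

f_max ≈ 11.3 kip/in; adequate

E80XX → F_EXX = 80 ksi.
L_w = 2 × 14 = 28 in; section modulus (unit throat) S = 2 × L²/6 = 65.33 in².
Direct shear f_v = P/L_w = 159/28 = 5.679 kip/in.
Moment M = P × e = 159 × 4 = 636 kip·in; bending f_b = M/S = 9.735 kip/in.
f_max = √(f_v² + f_b²) = √(5.679² + 9.735²) = 11.27 kip/in.
φr_n = 0.75 × 0.6 × 80 × (0.707 × 0.5) = 12.73 kip/in → adequate.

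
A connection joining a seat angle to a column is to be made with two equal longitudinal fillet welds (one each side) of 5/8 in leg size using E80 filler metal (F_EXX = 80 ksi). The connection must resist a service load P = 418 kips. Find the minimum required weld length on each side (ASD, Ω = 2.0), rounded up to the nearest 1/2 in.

Throat t_e = 0.707 × 0.625 = 0.4419 in.
r_n/Ω = (0.6 × 80 × 0.4419) / 2.0 = 10.6 kip/in.
L_req = P / (r_n/Ω) = 418 / 10.6 = 39.42 in total.
Per side: 39.42 / 2 = 19.71 in.
Round up → use L = 20 in on each side.

L = 20 in on each side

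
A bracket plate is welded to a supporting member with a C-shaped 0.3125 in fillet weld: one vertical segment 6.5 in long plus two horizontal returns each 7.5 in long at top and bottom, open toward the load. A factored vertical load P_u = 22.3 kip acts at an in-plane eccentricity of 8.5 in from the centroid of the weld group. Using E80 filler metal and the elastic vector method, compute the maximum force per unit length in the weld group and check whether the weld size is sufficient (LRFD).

f_max ≈ 4.43 kip/in; adequate

E80XX → F_EXX = 80 ksi.
Total weld length L_w = 21.5 in. Treat welds as unit-width lines.
Centroid: x̄ = 2×7.5×3.75 / 21.5 = 2.616 in from the vertical weld.
Polar moment about centroid: J = I_x + I_y = [6.5³/12 + 2×7.5×3.25²] + [6.5×2.616² + 2(7.5³/12 + 7.5×1.134²)] = 315.4 in³.
Direct shear f_v = P/L_w = 22.3 / 21.5 = 1.037 kip/in (vertical).
Torsion M = P·e = 22.3 × 8.5 = 189.55 kip·in.
Critical point at (x, y) = (4.884, 3.25) from centroid. f_tx = M·y/J = 1.953 kip/in; f_ty = M·x/J = 2.935 kip/in.
Resultant f_max = √[f_tx² + (f_v + f_ty)²] = √[1.953² + (1.037 + 2.935)²] = 4.426 kip/in.
Capacity per unit length: φr_n = 0.75 × 0.6 × 80 × (0.707 × 0.3125) = 7.954 kip/in.
4.426 ≤ 7.954 → adequate.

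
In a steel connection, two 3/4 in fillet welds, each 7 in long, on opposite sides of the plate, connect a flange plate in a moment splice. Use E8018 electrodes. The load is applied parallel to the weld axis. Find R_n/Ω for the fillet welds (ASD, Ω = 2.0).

E80XX → F_EXX = 80 ksi.
Effective throat t_e = 0.707 × 0.75 = 0.5302 in.
Total length L = 14 in; A_we = 0.5302 × 14 = 7.423 in².
F_nw = 0.6 F_EXX = 0.6 × 80 = 48 ksi.
R_n = 48 × 7.423 = 356.3 kips; R_n/Ω = 356.3/2.0 = 178.2 kips.

R_n/Ω ≈ 178 kips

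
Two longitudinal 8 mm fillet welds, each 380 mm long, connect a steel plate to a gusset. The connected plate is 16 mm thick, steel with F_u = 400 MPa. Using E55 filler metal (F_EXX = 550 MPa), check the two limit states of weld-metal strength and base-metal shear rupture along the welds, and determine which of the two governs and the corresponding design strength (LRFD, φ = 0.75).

φR_n ≈ 1060 kN (weld metal governs)

t_e = 0.707 × 8 = 5.656 mm; L = 760 mm.
Weld metal: φR_n = 0.75 × 0.6 × 550 × 5.656 × 760 × 10⁻³ = 1064 kN.
Base metal (shear rupture): φR_n = 0.75 × 0.6 × 400 × 16 × 760 × 10⁻³ = 2189 kN.
Governing: weld metal.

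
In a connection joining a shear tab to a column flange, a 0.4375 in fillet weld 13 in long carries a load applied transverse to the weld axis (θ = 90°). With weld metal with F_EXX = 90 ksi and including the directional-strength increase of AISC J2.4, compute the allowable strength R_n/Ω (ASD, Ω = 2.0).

t_e = 0.707 × 0.4375 = 0.3093 in; A_we = 0.3093 × 13 = 4.021 in².
Directional factor: 1.0 + 0.5 sin^1.5(90°) = 1.5.
F_nw = 0.6 × 90 × 1.5 = 81 ksi.
R_n/Ω = (81 × 4.021) / 2.0 = 162.9 kip.

R_n/Ω ≈ 163 kip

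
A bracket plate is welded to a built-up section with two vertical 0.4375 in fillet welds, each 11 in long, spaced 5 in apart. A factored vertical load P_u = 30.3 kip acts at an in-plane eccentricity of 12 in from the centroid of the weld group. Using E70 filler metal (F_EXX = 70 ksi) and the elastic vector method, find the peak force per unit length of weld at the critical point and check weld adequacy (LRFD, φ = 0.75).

Total weld length L_w = 22 in. Treat welds as unit-width lines.
Polar moment about centroid: J = 2[d³/12 + d(b/2)²] = 2[11³/12 + 11×2.5²] = 359.3 in³.
Direct shear f_v = P/L_w = 30.3 / 22 = 1.377 kip/in (vertical).
Torsion M = P·e = 30.3 × 12 = 363.6 kip·in.
Critical point at (x, y) = (2.5, 5.5) from centroid. f_tx = M·y/J = 5.565 kip/in; f_ty = M·x/J = 2.53 kip/in.
Resultant f_max = √[f_tx² + (f_v + f_ty)²] = √[5.565² + (1.377 + 2.53)²] = 6.8 kip/in.
Capacity per unit length: φr_n = 0.75 × 0.6 × 70 × (0.707 × 0.4375) = 9.743 kip/in.
6.8 ≤ 9.743 → adequate.

f_max ≈ 6.8 kip/in; adequate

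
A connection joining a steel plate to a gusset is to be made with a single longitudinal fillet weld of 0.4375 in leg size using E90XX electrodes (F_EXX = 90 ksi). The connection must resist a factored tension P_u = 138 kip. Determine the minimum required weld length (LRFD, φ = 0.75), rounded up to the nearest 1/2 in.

Throat t_e = 0.707 × 0.4375 = 0.3093 in.
φr_n = 0.75 × 0.6 × 90 × 0.3093 = 12.53 kip/in.
L_req = P_u / φr_n = 138 / 12.53 = 11.02 in total.
Round up → use L = 11.5 in.

L = 11.5 in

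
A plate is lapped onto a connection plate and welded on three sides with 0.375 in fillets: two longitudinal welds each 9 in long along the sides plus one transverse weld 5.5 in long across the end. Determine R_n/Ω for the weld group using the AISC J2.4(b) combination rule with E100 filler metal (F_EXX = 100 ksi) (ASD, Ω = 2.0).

R_n/Ω ≈ 187 kip

t_e = 0.707 × 0.375 = 0.2651 in.
R_nwl = 0.6 × 100 × 0.2651 × 18 = 286.3 kip (longitudinal, 2 welds).
R_nwt = 0.6 × 100 × 0.2651 × 5.5 = 87.49 kip (transverse, base value).
(i) R_nwl + R_nwt = 373.8 kip; (ii) 0.85 R_nwl + 1.5 R_nwt = 374.6 kip.
R_n = max = 374.6 kip [governs: (ii)]; R_n/Ω = 187.3 kip.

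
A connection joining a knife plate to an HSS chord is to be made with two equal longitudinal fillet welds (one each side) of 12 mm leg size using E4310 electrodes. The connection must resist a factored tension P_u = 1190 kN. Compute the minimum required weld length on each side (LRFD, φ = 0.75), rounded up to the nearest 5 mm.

L = 365 mm on each side

E43XX → F_EXX = 430 MPa.
Throat t_e = 0.707 × 12 = 8.484 mm.
φr_n = 0.75 × 0.6 × 430 × 8.484 × 10⁻³ = 1.642 kN/mm.
L_req = P_u / φr_n = 1190 / 1.642 = 724.9 mm total.
Per side: 724.9 / 2 = 362.4 mm.
Round up → use L = 365 mm on each side.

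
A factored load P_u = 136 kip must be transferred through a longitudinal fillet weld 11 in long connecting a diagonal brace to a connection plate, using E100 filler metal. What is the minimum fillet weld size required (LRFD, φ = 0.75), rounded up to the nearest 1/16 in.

E100XX → F_EXX = 100 ksi.
Total weld length L = 11 in.
Required throat t_e = P_u / (φ × 0.6 F_EXX × L) = 136 / (0.75 × 0.6 × 100 × 11) = 0.2747 in.
Required leg w = t_e / 0.707 = 0.3886 in → use 7/16 in.

w = 7/16 in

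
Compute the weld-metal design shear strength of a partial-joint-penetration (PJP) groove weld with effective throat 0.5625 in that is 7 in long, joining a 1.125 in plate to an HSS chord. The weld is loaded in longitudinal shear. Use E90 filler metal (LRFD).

E90XX → F_EXX = 90 ksi.
Effective throat (given) t_e = 0.5625 in.
A_we = 0.5625 × 7 = 3.938 in².
F_nw = 0.6 F_EXX = 54 ksi.
φR_n = 0.75 × 54 × 3.938 = 159.5 kips.

φR_n ≈ 159 kips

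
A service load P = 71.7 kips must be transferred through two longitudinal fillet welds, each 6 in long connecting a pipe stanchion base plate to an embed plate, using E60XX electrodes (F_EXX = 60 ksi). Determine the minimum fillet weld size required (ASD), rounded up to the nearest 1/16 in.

Total weld length L = 12 in.
Required throat t_e = P × Ω / (0.6 F_EXX × L) = 71.7 × 2.0 / (0.6 × 60 × 12) = 0.3319 in.
Required leg w = t_e / 0.707 = 0.4695 in → use 1/2 in.

w = 1/2 in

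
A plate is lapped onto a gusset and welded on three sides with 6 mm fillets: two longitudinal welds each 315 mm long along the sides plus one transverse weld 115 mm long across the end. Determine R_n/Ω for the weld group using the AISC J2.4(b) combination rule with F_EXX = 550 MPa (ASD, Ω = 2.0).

R_n/Ω ≈ 521 kN

t_e = 0.707 × 6 = 4.242 mm.
R_nwl = 0.6 × 550 × 4.242 × 630 × 10⁻³ = 881.9 kN (longitudinal, 2 welds).
R_nwt = 0.6 × 550 × 4.242 × 115 × 10⁻³ = 161 kN (transverse, base value).
(i) R_nwl + R_nwt = 1043 kN; (ii) 0.85 R_nwl + 1.5 R_nwt = 991.1 kN.
R_n = max = 1043 kN [governs: (i)]; R_n/Ω = 521.4 kN.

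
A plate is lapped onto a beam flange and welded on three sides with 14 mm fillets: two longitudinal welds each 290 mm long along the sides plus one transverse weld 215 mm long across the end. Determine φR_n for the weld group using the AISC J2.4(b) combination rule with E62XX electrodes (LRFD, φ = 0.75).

E62XX → F_EXX = 620 MPa.
t_e = 0.707 × 14 = 9.898 mm.
R_nwl = 0.6 × 620 × 9.898 × 580 × 10⁻³ = 2136 kN (longitudinal, 2 welds).
R_nwt = 0.6 × 620 × 9.898 × 215 × 10⁻³ = 791.6 kN (transverse, base value).
(i) R_nwl + R_nwt = 2927 kN; (ii) 0.85 R_nwl + 1.5 R_nwt = 3003 kN.
R_n = max = 3003 kN [governs: (ii)]; φR_n = 2252 kN.

φR_n ≈ 2250 kN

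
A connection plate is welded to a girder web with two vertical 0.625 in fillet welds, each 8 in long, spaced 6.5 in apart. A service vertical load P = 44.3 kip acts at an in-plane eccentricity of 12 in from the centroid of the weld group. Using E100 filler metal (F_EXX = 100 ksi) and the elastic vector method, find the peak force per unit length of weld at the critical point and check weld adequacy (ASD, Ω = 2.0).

Total weld length L_w = 16 in. Treat welds as unit-width lines.
Polar moment about centroid: J = 2[d³/12 + d(b/2)²] = 2[8³/12 + 8×3.25²] = 254.3 in³.
Direct shear f_v = P/L_w = 44.3 / 16 = 2.769 kip/in (vertical).
Torsion M = P·e = 44.3 × 12 = 531.6 kip·in.
Critical point at (x, y) = (3.25, 4) from centroid. f_tx = M·y/J = 8.361 kip/in; f_ty = M·x/J = 6.793 kip/in.
Resultant f_max = √[f_tx² + (f_v + f_ty)²] = √[8.361² + (2.769 + 6.793)²] = 12.7 kip/in.
Capacity per unit length: r_n/Ω = (1/2.0) × 0.6 × 100 × (0.707 × 0.625) = 13.26 kip/in.
12.7 ≤ 13.26 → adequate.

f_max ≈ 12.7 kip/in; adequate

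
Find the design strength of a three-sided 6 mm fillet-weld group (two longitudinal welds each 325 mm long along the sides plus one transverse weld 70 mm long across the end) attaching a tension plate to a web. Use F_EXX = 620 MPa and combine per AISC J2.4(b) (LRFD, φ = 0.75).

t_e = 0.707 × 6 = 4.242 mm.
R_nwl = 0.6 × 620 × 4.242 × 650 × 10⁻³ = 1026 kN (longitudinal, 2 welds).
R_nwt = 0.6 × 620 × 4.242 × 70 × 10⁻³ = 110.5 kN (transverse, base value).
(i) R_nwl + R_nwt = 1136 kN; (ii) 0.85 R_nwl + 1.5 R_nwt = 1038 kN.
R_n = max = 1136 kN [governs: (i)]; φR_n = 852.1 kN.

φR_n ≈ 852 kN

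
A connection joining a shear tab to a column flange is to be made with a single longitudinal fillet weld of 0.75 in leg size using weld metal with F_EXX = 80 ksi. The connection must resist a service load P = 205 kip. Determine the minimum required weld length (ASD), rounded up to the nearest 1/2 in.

L = 16.5 in

Throat t_e = 0.707 × 0.75 = 0.5302 in.
r_n/Ω = (0.6 × 80 × 0.5302) / 2.0 = 12.73 kip/in.
L_req = P / (r_n/Ω) = 205 / 12.73 = 16.11 in total.
Round up → use L = 16.5 in.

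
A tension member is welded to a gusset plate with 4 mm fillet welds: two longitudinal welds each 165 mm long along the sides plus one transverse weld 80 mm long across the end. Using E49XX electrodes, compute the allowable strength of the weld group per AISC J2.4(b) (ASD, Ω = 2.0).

R_n/Ω ≈ 170 kN

E49XX → F_EXX = 490 MPa.
t_e = 0.707 × 4 = 2.828 mm.
R_nwl = 0.6 × 490 × 2.828 × 330 × 10⁻³ = 274.4 kN (longitudinal, 2 welds).
R_nwt = 0.6 × 490 × 2.828 × 80 × 10⁻³ = 66.51 kN (transverse, base value).
(i) R_nwl + R_nwt = 340.9 kN; (ii) 0.85 R_nwl + 1.5 R_nwt = 333 kN.
R_n = max = 340.9 kN [governs: (i)]; R_n/Ω = 170.4 kN.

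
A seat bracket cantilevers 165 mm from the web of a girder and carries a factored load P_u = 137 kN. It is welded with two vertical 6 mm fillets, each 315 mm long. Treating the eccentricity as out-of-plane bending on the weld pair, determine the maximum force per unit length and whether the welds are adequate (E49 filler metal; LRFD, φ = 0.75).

f_max ≈ 717 N/mm; adequate

E49XX → F_EXX = 490 MPa.
L_w = 2 × 315 = 630 mm; section modulus (unit throat) S = 2 × L²/6 = 33080 mm².
Direct shear f_v = P/L_w = 137×10³/630 = 217.5 N/mm.
Moment M = P × e = 137×10³ × 165 = 22605000 N·mm; bending f_b = M/S = 683.4 N/mm.
f_max = √(f_v² + f_b²) = √(217.5² + 683.4²) = 717.2 N/mm.
φr_n = 0.75 × 0.6 × 490 × (0.707 × 6) = 935.4 N/mm → adequate.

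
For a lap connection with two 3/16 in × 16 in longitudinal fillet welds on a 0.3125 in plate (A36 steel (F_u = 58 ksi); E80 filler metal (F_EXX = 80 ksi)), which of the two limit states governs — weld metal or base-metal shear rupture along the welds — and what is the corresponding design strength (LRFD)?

t_e = 0.707 × 0.1875 = 0.1326 in; L = 32 in.
Weld metal: φR_n = 0.75 × 0.6 × 80 × 0.1326 × 32 = 152.7 kip.
Base metal (shear rupture): φR_n = 0.75 × 0.6 × 58 × 0.3125 × 32 = 261 kip.
Governing: weld metal.

φR_n ≈ 153 kip (weld metal governs)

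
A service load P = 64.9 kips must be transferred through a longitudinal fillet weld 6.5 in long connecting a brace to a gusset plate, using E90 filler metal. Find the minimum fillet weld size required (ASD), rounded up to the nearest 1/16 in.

E90XX → F_EXX = 90 ksi.
Total weld length L = 6.5 in.
Required throat t_e = P × Ω / (0.6 F_EXX × L) = 64.9 × 2.0 / (0.6 × 90 × 6.5) = 0.3698 in.
Required leg w = t_e / 0.707 = 0.5231 in → use 9/16 in.

w = 9/16 in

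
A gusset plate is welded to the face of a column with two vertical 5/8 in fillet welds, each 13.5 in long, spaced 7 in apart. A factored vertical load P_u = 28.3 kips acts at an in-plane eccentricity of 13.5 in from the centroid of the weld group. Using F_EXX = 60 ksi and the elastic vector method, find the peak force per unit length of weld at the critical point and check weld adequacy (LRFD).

Total weld length L_w = 27 in. Treat welds as unit-width lines.
Polar moment about centroid: J = 2[d³/12 + d(b/2)²] = 2[13.5³/12 + 13.5×3.5²] = 740.8 in³.
Direct shear f_v = P/L_w = 28.3 / 27 = 1.048 kip/in (vertical).
Torsion M = P·e = 28.3 × 13.5 = 382.05 kip·in.
Critical point at (x, y) = (3.5, 6.75) from centroid. f_tx = M·y/J = 3.481 kip/in; f_ty = M·x/J = 1.805 kip/in.
Resultant f_max = √[f_tx² + (f_v + f_ty)²] = √[3.481² + (1.048 + 1.805)²] = 4.501 kip/in.
Capacity per unit length: φr_n = 0.75 × 0.6 × 60 × (0.707 × 0.625) = 11.93 kip/in.
4.501 ≤ 11.93 → adequate.

f_max ≈ 4.5 kip/in; adequate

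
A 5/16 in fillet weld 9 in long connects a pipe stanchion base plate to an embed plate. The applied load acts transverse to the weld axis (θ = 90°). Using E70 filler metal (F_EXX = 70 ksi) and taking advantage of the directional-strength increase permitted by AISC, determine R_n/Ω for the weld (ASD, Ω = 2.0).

R_n/Ω ≈ 62.6 kips

t_e = 0.707 × 0.3125 = 0.2209 in; A_we = 0.2209 × 9 = 1.988 in².
Directional factor: 1.0 + 0.5 sin^1.5(90°) = 1.5.
F_nw = 0.6 × 70 × 1.5 = 63 ksi.
R_n/Ω = (63 × 1.988) / 2.0 = 62.64 kips.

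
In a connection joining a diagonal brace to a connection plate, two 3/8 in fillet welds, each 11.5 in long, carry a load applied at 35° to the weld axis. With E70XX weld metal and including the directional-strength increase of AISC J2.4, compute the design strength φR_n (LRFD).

φR_n ≈ 234 kips

E70XX → F_EXX = 70 ksi.
t_e = 0.707 × 0.375 = 0.2651 in; A_we = 0.2651 × 23 = 6.098 in².
Directional factor: 1.0 + 0.5 sin^1.5(35°) = 1.217.
F_nw = 0.6 × 70 × 1.217 = 51.12 ksi.
φR_n = 0.75 × 51.12 × 6.098 = 233.8 kips.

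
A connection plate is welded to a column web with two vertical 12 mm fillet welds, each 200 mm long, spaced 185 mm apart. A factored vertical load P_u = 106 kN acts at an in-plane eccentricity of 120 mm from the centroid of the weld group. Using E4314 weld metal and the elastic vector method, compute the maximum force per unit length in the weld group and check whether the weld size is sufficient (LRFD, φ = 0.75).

f_max ≈ 578 N/mm; adequate

E43XX → F_EXX = 430 MPa.
Total weld length L_w = 400 mm. Treat welds as unit-width lines.
Polar moment about centroid: J = 2[d³/12 + d(b/2)²] = 2[200³/12 + 200×92.5²] = 4756000 mm³.
Direct shear f_v = P/L_w = 106×10³ / 400 = 265 N/mm (vertical).
Torsion M = P·e = 106×10³ × 120 = 12720000 N·mm.
Critical point at (x, y) = (92.5, 100) from centroid. f_tx = M·y/J = 267.5 N/mm; f_ty = M·x/J = 247.4 N/mm.
Resultant f_max = √[f_tx² + (f_v + f_ty)²] = √[267.5² + (265 + 247.4)²] = 578 N/mm.
Capacity per unit length: φr_n = 0.75 × 0.6 × 430 × (0.707 × 12) = 1642 N/mm.
578 ≤ 1642 → adequate.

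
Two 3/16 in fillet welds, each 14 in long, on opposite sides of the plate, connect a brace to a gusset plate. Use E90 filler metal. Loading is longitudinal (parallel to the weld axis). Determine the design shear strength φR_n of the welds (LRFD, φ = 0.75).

E90XX → F_EXX = 90 ksi.
Effective throat t_e = 0.707 × 0.1875 = 0.1326 in.
Total length L = 28 in; A_we = 0.1326 × 28 = 3.712 in².
F_nw = 0.6 F_EXX = 0.6 × 90 = 54 ksi.
φR_n = 0.75 × 54 × 3.712 = 150.3 kip.

φR_n ≈ 150 kip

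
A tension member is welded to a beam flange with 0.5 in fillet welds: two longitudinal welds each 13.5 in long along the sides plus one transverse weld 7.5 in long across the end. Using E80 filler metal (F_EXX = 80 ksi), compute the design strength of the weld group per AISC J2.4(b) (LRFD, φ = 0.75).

t_e = 0.707 × 0.5 = 0.3535 in.
R_nwl = 0.6 × 80 × 0.3535 × 27 = 458.1 kips (longitudinal, 2 welds).
R_nwt = 0.6 × 80 × 0.3535 × 7.5 = 127.3 kips (transverse, base value).
(i) R_nwl + R_nwt = 585.4 kips; (ii) 0.85 R_nwl + 1.5 R_nwt = 580.3 kips.
R_n = max = 585.4 kips [governs: (i)]; φR_n = 439 kips.

φR_n ≈ 439 kips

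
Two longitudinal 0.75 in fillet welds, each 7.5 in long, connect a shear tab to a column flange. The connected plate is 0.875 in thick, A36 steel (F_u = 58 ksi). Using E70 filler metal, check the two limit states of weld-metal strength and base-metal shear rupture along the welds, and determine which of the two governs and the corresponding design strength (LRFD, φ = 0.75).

E70XX → F_EXX = 70 ksi.
t_e = 0.707 × 0.75 = 0.5302 in; L = 15 in.
Weld metal: φR_n = 0.75 × 0.6 × 70 × 0.5302 × 15 = 250.5 kips.
Base metal (shear rupture): φR_n = 0.75 × 0.6 × 58 × 0.875 × 15 = 342.6 kips.
Governing: weld metal.

φR_n ≈ 251 kips (weld metal governs)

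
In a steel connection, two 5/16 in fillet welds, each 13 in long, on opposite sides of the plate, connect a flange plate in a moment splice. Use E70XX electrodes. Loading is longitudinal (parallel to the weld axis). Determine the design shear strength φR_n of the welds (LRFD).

φR_n ≈ 181 kips

E70XX → F_EXX = 70 ksi.
Effective throat t_e = 0.707 × 0.3125 = 0.2209 in.
Total length L = 26 in; A_we = 0.2209 × 26 = 5.744 in².
F_nw = 0.6 F_EXX = 0.6 × 70 = 42 ksi.
φR_n = 0.75 × 42 × 5.744 = 180.9 kips.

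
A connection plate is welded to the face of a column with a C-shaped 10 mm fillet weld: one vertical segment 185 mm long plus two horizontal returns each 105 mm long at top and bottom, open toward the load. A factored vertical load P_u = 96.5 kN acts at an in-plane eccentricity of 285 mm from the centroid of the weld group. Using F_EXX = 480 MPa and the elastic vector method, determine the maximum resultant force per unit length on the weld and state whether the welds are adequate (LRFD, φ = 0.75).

Total weld length L_w = 395 mm. Treat welds as unit-width lines.
Centroid: x̄ = 2×105×52.5 / 395 = 27.91 mm from the vertical weld.
Polar moment about centroid: J = I_x + I_y = [185³/12 + 2×105×92.5²] + [185×27.91² + 2(105³/12 + 105×24.59²)] = 2788000 mm³.
Direct shear f_v = P/L_w = 96.5×10³ / 395 = 244.3 N/mm (vertical).
Torsion M = P·e = 96.5×10³ × 285 = 27502000 N·mm.
Critical point at (x, y) = (77.09, 92.5) from centroid. f_tx = M·y/J = 912.3 N/mm; f_ty = M·x/J = 760.3 N/mm.
Resultant f_max = √[f_tx² + (f_v + f_ty)²] = √[912.3² + (244.3 + 760.3)²] = 1357 N/mm.
Capacity per unit length: φr_n = 0.75 × 0.6 × 480 × (0.707 × 10) = 1527 N/mm.
1357 ≤ 1527 → adequate.

f_max ≈ 1360 N/mm; adequate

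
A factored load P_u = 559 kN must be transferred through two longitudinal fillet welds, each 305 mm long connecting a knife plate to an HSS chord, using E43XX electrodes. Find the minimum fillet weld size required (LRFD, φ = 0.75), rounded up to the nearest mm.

E43XX → F_EXX = 430 MPa.
Total weld length L = 610 mm.
Required throat t_e = P_u / (φ × 0.6 F_EXX × L) = 559 / (0.75 × 0.6 × 430 × 610 × 10⁻³) = 4.736 mm.
Required leg w = t_e / 0.707 = 6.699 mm → use 7 mm.

w = 7 mm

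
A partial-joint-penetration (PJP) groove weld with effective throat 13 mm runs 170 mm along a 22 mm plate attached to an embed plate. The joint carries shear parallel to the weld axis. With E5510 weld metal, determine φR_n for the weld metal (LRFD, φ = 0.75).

E55XX → F_EXX = 550 MPa.
Effective throat (given) t_e = 13 mm.
A_we = 13 × 170 = 2210 mm².
F_nw = 0.6 F_EXX = 330 MPa.
φR_n = 0.75 × 330 × 2210 × 10⁻³ = 547 kN.

φR_n ≈ 547 kN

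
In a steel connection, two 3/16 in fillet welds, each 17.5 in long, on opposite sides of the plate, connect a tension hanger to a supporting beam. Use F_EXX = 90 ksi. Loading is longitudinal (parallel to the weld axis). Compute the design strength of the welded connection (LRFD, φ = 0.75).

φR_n ≈ 188 kip

Effective throat t_e = 0.707 × 0.1875 = 0.1326 in.
Total length L = 35 in; A_we = 0.1326 × 35 = 4.64 in².
F_nw = 0.6 F_EXX = 0.6 × 90 = 54 ksi.
φR_n = 0.75 × 54 × 4.64 = 187.9 kip.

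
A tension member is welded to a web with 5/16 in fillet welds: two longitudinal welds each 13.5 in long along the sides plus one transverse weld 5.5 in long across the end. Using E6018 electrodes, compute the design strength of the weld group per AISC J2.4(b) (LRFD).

φR_n ≈ 194 kips

E60XX → F_EXX = 60 ksi.
t_e = 0.707 × 0.3125 = 0.2209 in.
R_nwl = 0.6 × 60 × 0.2209 × 27 = 214.8 kips (longitudinal, 2 welds).
R_nwt = 0.6 × 60 × 0.2209 × 5.5 = 43.75 kips (transverse, base value).
(i) R_nwl + R_nwt = 258.5 kips; (ii) 0.85 R_nwl + 1.5 R_nwt = 248.2 kips.
R_n = max = 258.5 kips [governs: (i)]; φR_n = 193.9 kips.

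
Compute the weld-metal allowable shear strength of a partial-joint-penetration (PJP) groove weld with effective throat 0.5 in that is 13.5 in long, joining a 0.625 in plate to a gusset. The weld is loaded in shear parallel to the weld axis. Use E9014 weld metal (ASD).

R_n/Ω ≈ 182 kip

E90XX → F_EXX = 90 ksi.
Effective throat (given) t_e = 0.5 in.
A_we = 0.5 × 13.5 = 6.75 in².
F_nw = 0.6 F_EXX = 54 ksi.
R_n/Ω = (54 × 6.75) / 2.0 = 182.2 kip.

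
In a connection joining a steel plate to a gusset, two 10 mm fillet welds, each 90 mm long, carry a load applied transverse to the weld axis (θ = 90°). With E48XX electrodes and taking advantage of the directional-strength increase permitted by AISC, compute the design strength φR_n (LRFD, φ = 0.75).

φR_n ≈ 412 kN

E48XX → F_EXX = 480 MPa.
t_e = 0.707 × 10 = 7.07 mm; A_we = 7.07 × 180 = 1273 mm².
Directional factor: 1.0 + 0.5 sin^1.5(90°) = 1.5.
F_nw = 0.6 × 480 × 1.5 = 432 MPa.
φR_n = 0.75 × 432 × 1273 × 10⁻³ = 412.3 kN.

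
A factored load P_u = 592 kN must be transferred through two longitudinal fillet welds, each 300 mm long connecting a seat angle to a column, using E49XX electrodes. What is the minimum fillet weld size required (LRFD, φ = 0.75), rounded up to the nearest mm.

w = 7 mm

E49XX → F_EXX = 490 MPa.
Total weld length L = 600 mm.
Required throat t_e = P_u / (φ × 0.6 F_EXX × L) = 592 / (0.75 × 0.6 × 490 × 600 × 10⁻³) = 4.475 mm.
Required leg w = t_e / 0.707 = 6.329 mm → use 7 mm.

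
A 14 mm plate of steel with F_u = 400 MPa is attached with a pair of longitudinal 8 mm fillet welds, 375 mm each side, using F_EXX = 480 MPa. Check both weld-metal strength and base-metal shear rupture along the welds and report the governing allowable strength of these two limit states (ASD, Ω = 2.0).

t_e = 0.707 × 8 = 5.656 mm; L = 750 mm.
Weld metal: R_n/Ω = (1/2.0) × 0.6 × 480 × 5.656 × 750 × 10⁻³ = 610.8 kN.
Base metal (shear rupture): R_n/Ω = (1/2.0) × 0.6 × 400 × 14 × 750 × 10⁻³ = 1260 kN.
Governing: weld metal.

R_n/Ω ≈ 611 kN (weld metal governs)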